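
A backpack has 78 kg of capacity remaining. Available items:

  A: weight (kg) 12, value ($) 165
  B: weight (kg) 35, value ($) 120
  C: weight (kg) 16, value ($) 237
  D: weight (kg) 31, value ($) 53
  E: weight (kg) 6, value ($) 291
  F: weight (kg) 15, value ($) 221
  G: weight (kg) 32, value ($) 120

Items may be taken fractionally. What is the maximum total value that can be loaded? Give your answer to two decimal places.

1022.75

Order: E (291/6=48.50) > C (237/16=14.81) > F (221/15=14.73) > A (165/12=13.75) > G (120/32=3.75) > B (120/35=3.43) > D (53/31=1.71)
Fill: take E (6 @ 291) → take C (16 @ 237) → take F (15 @ 221) → take A (12 @ 165) → take 29/32 of G → 108.75; 78/78 used.
Total value = 1022.75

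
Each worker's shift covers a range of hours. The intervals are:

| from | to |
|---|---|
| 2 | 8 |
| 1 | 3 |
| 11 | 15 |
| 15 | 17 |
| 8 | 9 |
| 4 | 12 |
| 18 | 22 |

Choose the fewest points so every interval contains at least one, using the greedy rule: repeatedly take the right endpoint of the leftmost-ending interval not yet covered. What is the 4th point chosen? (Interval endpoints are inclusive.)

22

Process intervals by earliest right end; each time one isn't hit yet, stab at its right endpoint.
Sorted: [1,3] [2,8] [8,9] [4,12] [11,15] [15,17] [18,22]
{[1,3],[2,8]} hit by 3; {[8,9],[4,12]} hit by 9; {[11,15],[15,17]} hit by 15; {[18,22]} hit by 22.
Points: 3, 9, 15, 22 (4 total).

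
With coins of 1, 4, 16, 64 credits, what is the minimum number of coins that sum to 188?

188 = 2×64 + 3×16 + 3×4
Total coins = 2 + 3 + 3 = 8

8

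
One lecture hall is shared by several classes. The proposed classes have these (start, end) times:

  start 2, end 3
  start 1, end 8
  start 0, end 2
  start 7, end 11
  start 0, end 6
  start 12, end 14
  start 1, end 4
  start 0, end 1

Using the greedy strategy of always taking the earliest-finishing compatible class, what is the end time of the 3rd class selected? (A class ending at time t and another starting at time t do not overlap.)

Sorted by end: (0,1)  (0,2)  (2,3)  (1,4)  (0,6)  (1,8)  (7,11)  (12,14)
take (0,1); skip (0,2); take (2,3); take (7,11); take (12,14).
Selected: (0,1) (2,3) (7,11) (12,14)

11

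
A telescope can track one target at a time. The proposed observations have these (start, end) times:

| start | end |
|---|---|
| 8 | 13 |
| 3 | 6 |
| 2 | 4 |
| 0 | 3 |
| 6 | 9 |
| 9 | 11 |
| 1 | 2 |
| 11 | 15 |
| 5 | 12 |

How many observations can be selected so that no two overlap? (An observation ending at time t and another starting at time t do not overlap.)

5

By end time: (1,2), (0,3), (2,4), (3,6), (6,9), (9,11), (5,12), (8,13), (11,15).
Pick (1,2); next start ≥ 2 → (2,4); next start ≥ 4 → (6,9); next start ≥ 9 → (9,11); next start ≥ 11 → (11,15).
Selected 5 observations.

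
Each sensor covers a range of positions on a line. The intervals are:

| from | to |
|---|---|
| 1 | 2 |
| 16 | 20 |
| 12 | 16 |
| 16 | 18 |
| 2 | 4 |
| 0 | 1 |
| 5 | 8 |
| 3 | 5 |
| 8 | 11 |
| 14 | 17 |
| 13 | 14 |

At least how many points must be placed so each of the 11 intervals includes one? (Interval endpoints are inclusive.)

5

By right end: [0,1]  [1,2]  [2,4]  [3,5]  [5,8]  [8,11]  [13,14]  [12,16]  [14,17]  [16,18]  [16,20]
[0,1] uncovered → point at 1; [2,4] uncovered → point at 4; [5,8] uncovered → point at 8; [13,14] uncovered → point at 14; [16,18] uncovered → point at 18.
Points: 1, 4, 8, 14, 18 (5 total).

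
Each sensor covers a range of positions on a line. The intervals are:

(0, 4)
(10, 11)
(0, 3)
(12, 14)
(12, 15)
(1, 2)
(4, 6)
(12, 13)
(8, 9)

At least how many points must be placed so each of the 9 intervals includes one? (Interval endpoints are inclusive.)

Sorted: [1,2] [0,3] [0,4] [4,6] [8,9] [10,11] [12,13] [12,14] [12,15]
{[1,2],[0,3],[0,4]} hit by 2; {[4,6]} hit by 6; {[8,9]} hit by 9; {[10,11]} hit by 11; {[12,13],[12,14],[12,15]} hit by 13.
Points: 2, 6, 9, 11, 13 (5 total).

5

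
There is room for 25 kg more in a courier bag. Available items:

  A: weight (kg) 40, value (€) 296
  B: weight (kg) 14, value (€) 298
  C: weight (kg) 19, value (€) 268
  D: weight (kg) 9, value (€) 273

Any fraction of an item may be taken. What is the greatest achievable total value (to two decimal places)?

599.21

Order: D (273/9=30.33) > B (298/14=21.29) > C (268/19=14.11) > A (296/40=7.40)
Fill: take D (9 @ 273) → take B (14 @ 298) → take 2/19 of C → 28.21; 25/25 used.
Total value = 599.21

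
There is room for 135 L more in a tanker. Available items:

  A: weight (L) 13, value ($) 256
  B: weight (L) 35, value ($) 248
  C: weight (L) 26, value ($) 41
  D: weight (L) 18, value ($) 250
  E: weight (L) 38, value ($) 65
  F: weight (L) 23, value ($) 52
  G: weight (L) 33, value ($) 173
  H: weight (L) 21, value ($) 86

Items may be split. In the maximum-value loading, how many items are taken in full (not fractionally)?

Greedy by value/weight ratio, highest first.
Ratios (sorted): A 19.69, D 13.89, B 7.09, G 5.24, H 4.10, F 2.26, E 1.71, C 1.58
take A (13 @ 256); take D (18 @ 250); take B (35 @ 248); take G (33 @ 173); take H (21 @ 86); take 15/23 of F → 33.91. Capacity used 135/135.
5 item(s) taken whole; one partial (take 15/23 of F).

5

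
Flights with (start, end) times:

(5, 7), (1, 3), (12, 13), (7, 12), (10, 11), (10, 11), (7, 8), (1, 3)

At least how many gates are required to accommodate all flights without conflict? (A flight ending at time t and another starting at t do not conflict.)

Events (time:±→running): 1:+→1 1:+→2 3:-→1 3:-→0 5:+→1 7:-→0 7:+→1 7:+→2 8:-→1 10:+→2 10:+→3 … peak 3.

3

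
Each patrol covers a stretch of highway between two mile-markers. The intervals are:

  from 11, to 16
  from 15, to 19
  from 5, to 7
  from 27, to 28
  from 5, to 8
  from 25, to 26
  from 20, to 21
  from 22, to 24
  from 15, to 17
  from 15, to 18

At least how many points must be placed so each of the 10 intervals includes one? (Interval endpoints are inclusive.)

Process intervals by earliest right end; each time one isn't hit yet, stab at its right endpoint.
Sorted: [5,7] [5,8] [11,16] [15,17] [15,18] [15,19] [20,21] [22,24] [25,26] [27,28]
{[5,7],[5,8]} hit by 7; {[11,16],[15,17],[15,18],[15,19]} hit by 16; {[20,21]} hit by 21; {[22,24]} hit by 24; {[25,26]} hit by 26; {[27,28]} hit by 28.
Points: 7, 16, 21, 24, 26, 28 (6 total).

6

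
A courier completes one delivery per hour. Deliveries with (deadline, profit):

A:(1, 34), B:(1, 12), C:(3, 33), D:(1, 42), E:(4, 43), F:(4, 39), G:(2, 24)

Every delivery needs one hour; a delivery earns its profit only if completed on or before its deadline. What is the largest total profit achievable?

157

Take jobs in profit order; each goes to the latest open slot no later than its deadline.
Profit order: E=43 D=42 F=39 A=34 C=33 G=24 B=12
Assign: E→slot 4, D→slot 1, F→slot 3, A skipped, C→slot 2, G skipped, B skipped.
Slots: [1:D] [2:C] [3:F] [4:E]
Profit = 42 + 33 + 39 + 43 = 157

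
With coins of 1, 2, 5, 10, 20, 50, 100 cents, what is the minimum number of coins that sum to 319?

319 − 3×100→19 − 1×10→9 − 1×5→4 − 2×2→0
Total coins = 3 + 1 + 1 + 2 = 7

7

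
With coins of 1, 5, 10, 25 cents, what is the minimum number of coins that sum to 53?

5

53 = 2×25 + 3×1
Total coins = 2 + 3 = 5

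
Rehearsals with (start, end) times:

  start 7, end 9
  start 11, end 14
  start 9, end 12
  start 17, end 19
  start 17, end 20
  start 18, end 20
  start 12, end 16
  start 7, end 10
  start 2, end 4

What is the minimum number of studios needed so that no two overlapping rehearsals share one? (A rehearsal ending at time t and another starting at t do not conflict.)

3

The answer is the maximum number of intervals overlapping at any instant.
Events (time:±→running): 2:+→1 4:-→0 7:+→1 7:+→2 9:-→1 9:+→2 10:-→1 11:+→2 12:-→1 12:+→2 14:-→1 16:-→0 17:+→1 17:+→2 18:+→3 … peak 3.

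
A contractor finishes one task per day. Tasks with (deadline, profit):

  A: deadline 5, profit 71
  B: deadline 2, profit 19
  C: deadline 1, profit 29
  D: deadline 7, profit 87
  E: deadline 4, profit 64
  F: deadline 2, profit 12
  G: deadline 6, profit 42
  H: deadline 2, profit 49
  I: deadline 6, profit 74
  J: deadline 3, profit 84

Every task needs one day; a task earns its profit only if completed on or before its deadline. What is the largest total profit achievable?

By profit: D(d7,87), J(d3,84), I(d6,74), A(d5,71), E(d4,64), H(d2,49), G(d6,42), C(d1,29), B(d2,19), F(d2,12)
D→slot 7; J→slot 3; I→slot 6; A→slot 5; E→slot 4; H→slot 2; G→slot 1; C skipped; B skipped; F skipped.
Profit = 42 + 49 + 84 + 64 + 71 + 74 + 87 = 471

471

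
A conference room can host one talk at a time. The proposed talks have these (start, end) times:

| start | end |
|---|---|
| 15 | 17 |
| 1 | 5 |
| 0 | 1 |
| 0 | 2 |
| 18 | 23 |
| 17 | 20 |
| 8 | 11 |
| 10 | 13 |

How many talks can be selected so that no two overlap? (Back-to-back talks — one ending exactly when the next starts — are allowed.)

5

Sorted by end: (0,1)  (0,2)  (1,5)  (8,11)  (10,13)  (15,17)  (17,20)  (18,23)
take (0,1); skip (0,2); take (1,5); take (8,11); take (15,17); take (17,20); skip (18,23).
Selected 5 talks.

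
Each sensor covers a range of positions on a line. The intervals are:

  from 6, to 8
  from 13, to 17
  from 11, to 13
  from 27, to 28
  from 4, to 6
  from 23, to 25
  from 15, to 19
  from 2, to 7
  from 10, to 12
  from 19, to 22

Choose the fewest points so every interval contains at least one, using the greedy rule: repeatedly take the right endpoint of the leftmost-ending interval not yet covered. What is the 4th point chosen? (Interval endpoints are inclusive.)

Process intervals by earliest right end; each time one isn't hit yet, stab at its right endpoint.
By right end: [4,6]  [2,7]  [6,8]  [10,12]  [11,13]  [13,17]  [15,19]  [19,22]  [23,25]  [27,28]
[4,6] uncovered → point at 6; [10,12] uncovered → point at 12; [13,17] uncovered → point at 17; [19,22] uncovered → point at 22; [23,25] uncovered → point at 25; [27,28] uncovered → point at 28.
Points: 6, 12, 17, 22, 25, 28 (6 total).

22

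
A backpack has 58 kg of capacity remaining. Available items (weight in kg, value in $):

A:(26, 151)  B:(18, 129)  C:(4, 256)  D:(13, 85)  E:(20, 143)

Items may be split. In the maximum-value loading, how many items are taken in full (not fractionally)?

Ratios (sorted): C 64.00, B 7.17, E 7.15, D 6.54, A 5.81
take C (4 @ 256); take B (18 @ 129); take E (20 @ 143); take D (13 @ 85); take 3/26 of A → 17.42. Capacity used 58/58.
4 item(s) taken whole; one partial (take 3/26 of A).

4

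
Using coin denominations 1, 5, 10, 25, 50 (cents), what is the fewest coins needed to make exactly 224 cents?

10

Greedy: take as many of the largest coin as possible, then repeat with the remainder.
224 = 4×50 + 2×10 + 4×1
Total coins = 4 + 2 + 4 = 10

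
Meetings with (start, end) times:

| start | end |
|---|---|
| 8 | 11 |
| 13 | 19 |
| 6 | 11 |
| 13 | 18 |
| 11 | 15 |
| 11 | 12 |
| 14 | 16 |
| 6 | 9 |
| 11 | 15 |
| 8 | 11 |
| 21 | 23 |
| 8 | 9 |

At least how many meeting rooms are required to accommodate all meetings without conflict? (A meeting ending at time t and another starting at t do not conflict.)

Count concurrent intervals with a sweep; the peak is the room count.
starts: [6, 6, 8, 8, 8, 11, 11, 11, 13, 13, 14, 21]
ends:   [9, 9, 11, 11, 11, 12, 15, 15, 16, 18, 19, 23]
s6→1 s6→2 s8→3 s8→4 s8→5  — peak 5.

5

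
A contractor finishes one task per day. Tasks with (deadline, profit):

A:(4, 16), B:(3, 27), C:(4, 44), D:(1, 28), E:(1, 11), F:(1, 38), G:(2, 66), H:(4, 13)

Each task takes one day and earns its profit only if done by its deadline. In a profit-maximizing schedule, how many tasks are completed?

4

Sort by profit descending; place each in the latest free slot ≤ its deadline.
Profit order: G=66 C=44 F=38 D=28 B=27 A=16 H=13 E=11
Assign: G→slot 2, C→slot 4, F→slot 1, D skipped, B→slot 3, A skipped, H skipped, E skipped.
Slots: [1:F] [2:G] [3:B] [4:C]
4 of 8 scheduled.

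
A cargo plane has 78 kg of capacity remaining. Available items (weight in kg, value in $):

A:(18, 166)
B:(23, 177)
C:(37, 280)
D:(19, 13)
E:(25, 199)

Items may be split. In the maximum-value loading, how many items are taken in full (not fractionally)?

Ratios (sorted): A 9.22, E 7.96, B 7.70, C 7.57, D 0.68
take A (18 @ 166); take E (25 @ 199); take B (23 @ 177); take 12/37 of C → 90.81. Capacity used 78/78.
3 item(s) taken whole; one partial (take 12/37 of C).

3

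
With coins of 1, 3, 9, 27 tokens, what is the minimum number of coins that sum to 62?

6

Use the largest denomination that fits, subtract, and repeat.
62 − 2×27→8 − 2×3→2 − 2×1→0
Total coins = 2 + 2 + 2 = 6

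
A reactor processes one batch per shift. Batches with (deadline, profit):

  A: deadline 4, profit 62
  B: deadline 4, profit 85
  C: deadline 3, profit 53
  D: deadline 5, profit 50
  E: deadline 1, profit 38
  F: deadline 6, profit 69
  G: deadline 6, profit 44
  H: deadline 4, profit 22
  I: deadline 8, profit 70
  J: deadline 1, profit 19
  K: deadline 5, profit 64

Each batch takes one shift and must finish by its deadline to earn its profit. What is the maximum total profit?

453

Sort by profit descending; place each in the latest free slot ≤ its deadline.
By profit: B(d4,85), I(d8,70), F(d6,69), K(d5,64), A(d4,62), C(d3,53), D(d5,50), G(d6,44), E(d1,38), H(d4,22), J(d1,19)
B→slot 4; I→slot 8; F→slot 6; K→slot 5; A→slot 3; C→slot 2; D→slot 1; G skipped; E skipped; H skipped; J skipped.
Profit = 50 + 53 + 62 + 85 + 64 + 69 + 70 = 453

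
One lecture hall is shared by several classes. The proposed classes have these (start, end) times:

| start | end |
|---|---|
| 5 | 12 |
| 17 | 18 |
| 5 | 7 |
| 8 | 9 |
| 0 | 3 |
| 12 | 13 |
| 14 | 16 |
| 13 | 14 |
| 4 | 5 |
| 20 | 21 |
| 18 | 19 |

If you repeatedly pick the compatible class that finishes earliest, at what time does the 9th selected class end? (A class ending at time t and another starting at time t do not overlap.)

19

Sorted by end: (0,3)  (4,5)  (5,7)  (8,9)  (5,12)  (12,13)  (13,14)  (14,16)  (17,18)  (18,19)  (20,21)
take (0,3); take (4,5); take (5,7); take (8,9); skip (5,12); take (12,13); take (13,14); take (14,16); take (17,18); take (18,19); take (20,21).
Selected: (0,3) (4,5) (5,7) (8,9) (12,13) (13,14) (14,16) (17,18) (18,19) (20,21)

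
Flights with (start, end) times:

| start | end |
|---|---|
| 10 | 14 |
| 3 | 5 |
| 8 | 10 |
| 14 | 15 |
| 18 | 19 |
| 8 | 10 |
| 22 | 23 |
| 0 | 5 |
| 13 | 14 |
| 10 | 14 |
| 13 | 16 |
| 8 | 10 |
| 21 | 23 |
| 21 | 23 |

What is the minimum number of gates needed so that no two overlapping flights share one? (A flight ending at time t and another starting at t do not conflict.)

Count concurrent intervals with a sweep; the peak is the room count.
Events (time:±→running): 0:+→1 3:+→2 5:-→1 5:-→0 8:+→1 8:+→2 8:+→3 10:-→2 10:-→1 10:-→0 10:+→1 10:+→2 13:+→3 13:+→4 … peak 4.

4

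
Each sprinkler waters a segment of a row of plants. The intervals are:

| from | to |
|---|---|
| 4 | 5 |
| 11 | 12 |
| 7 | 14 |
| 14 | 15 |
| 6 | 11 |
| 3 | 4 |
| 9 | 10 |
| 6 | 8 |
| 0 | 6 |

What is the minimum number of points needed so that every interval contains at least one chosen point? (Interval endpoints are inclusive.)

5

Process intervals by earliest right end; each time one isn't hit yet, stab at its right endpoint.
Sorted: [3,4] [4,5] [0,6] [6,8] [9,10] [6,11] [11,12] [7,14] [14,15]
{[3,4],[4,5],[0,6]} hit by 4; {[6,8]} hit by 8; {[9,10],[6,11]} hit by 10; {[11,12],[7,14]} hit by 12; {[14,15]} hit by 15.
Points: 4, 8, 10, 12, 15 (5 total).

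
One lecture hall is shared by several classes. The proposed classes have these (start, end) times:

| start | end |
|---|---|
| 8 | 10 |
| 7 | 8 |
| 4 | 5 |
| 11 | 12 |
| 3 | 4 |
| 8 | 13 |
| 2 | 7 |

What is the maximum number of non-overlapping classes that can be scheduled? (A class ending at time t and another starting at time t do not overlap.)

5

Sorted by end: (3,4)  (4,5)  (2,7)  (7,8)  (8,10)  (11,12)  (8,13)
take (3,4); take (4,5); skip (2,7); take (7,8); take (8,10); take (11,12).
Selected 5 classes.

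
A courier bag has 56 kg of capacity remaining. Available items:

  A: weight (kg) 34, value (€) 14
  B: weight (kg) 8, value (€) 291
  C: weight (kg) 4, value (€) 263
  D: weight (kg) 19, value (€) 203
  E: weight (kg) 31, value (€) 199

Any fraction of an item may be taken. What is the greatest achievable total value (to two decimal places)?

917.48

Sort by value per unit weight and fill in that order.
Order: C (263/4=65.75) > B (291/8=36.38) > D (203/19=10.68) > E (199/31=6.42) > A (14/34=0.41)
Fill: take C (4 @ 263) → take B (8 @ 291) → take D (19 @ 203) → take 25/31 of E → 160.48; 56/56 used.
Total value = 917.48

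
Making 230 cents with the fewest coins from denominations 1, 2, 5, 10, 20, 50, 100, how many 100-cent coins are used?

2

230 − 2×100→30 − 1×20→10 − 1×10→0
Count of 100: 2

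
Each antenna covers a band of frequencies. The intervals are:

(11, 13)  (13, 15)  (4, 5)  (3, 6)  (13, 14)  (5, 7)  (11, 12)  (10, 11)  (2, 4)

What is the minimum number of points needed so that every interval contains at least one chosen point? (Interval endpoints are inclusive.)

4

Process intervals by earliest right end; each time one isn't hit yet, stab at its right endpoint.
By right end: [2,4]  [4,5]  [3,6]  [5,7]  [10,11]  [11,12]  [11,13]  [13,14]  [13,15]
[2,4] uncovered → point at 4; [5,7] uncovered → point at 7; [10,11] uncovered → point at 11; [13,14] uncovered → point at 14.
Points: 4, 7, 11, 14 (4 total).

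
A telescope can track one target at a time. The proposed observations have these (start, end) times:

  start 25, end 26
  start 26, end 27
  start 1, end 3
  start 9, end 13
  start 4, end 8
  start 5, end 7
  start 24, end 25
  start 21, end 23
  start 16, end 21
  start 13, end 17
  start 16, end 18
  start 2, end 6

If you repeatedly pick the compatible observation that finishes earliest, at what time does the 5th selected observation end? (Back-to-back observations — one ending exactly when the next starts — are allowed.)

Sort by end time and greedily take each interval whose start is ≥ the last chosen end.
By end time: (1,3), (2,6), (5,7), (4,8), (9,13), (13,17), (16,18), (16,21), (21,23), (24,25), (25,26), (26,27).
Pick (1,3); next start ≥ 3 → (5,7); next start ≥ 7 → (9,13); next start ≥ 13 → (13,17); next start ≥ 17 → (21,23); next start ≥ 23 → (24,25); next start ≥ 25 → (25,26); next start ≥ 26 → (26,27).
Selected: (1,3) (5,7) (9,13) (13,17) (21,23) (24,25) (25,26) (26,27)

23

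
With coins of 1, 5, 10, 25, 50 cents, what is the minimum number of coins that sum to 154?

Greedy: take as many of the largest coin as possible, then repeat with the remainder.
154 = 3×50 + 4×1
Total coins = 3 + 4 = 7

7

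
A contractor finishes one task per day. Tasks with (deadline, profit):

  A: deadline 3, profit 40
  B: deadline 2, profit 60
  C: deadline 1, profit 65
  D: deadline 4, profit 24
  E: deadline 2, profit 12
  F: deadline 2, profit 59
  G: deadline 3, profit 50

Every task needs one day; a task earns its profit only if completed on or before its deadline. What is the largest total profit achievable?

By profit: C(d1,65), B(d2,60), F(d2,59), G(d3,50), A(d3,40), D(d4,24), E(d2,12)
C→slot 1; B→slot 2; F skipped; G→slot 3; A skipped; D→slot 4; E skipped.
Profit = 65 + 60 + 50 + 24 = 199

199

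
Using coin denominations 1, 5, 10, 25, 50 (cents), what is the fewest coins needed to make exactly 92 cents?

6

92 − 1×50→42 − 1×25→17 − 1×10→7 − 1×5→2 − 2×1→0
Total coins = 1 + 1 + 1 + 1 + 2 = 6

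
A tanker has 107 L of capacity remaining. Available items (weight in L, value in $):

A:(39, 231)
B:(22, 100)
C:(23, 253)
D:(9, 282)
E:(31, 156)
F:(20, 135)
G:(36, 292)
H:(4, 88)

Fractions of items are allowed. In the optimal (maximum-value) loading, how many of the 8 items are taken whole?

5

Sort by value per unit weight and fill in that order.
Ratios (sorted): D 31.33, H 22.00, C 11.00, G 8.11, F 6.75, A 5.92, E 5.03, B 4.55
take D (9 @ 282); take H (4 @ 88); take C (23 @ 253); take G (36 @ 292); take F (20 @ 135); take 15/39 of A → 88.85. Capacity used 107/107.
5 item(s) taken whole; one partial (take 15/39 of A).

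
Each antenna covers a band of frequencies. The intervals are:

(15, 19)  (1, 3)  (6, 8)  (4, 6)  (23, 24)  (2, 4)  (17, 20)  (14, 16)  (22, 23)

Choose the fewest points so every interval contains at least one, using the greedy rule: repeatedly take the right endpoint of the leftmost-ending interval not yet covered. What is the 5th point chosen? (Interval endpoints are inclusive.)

Sort by right endpoint; whenever an interval is uncovered, place a point at its right end.
Sorted: [1,3] [2,4] [4,6] [6,8] [14,16] [15,19] [17,20] [22,23] [23,24]
{[1,3],[2,4]} hit by 3; {[4,6],[6,8]} hit by 6; {[14,16],[15,19]} hit by 16; {[17,20]} hit by 20; {[22,23],[23,24]} hit by 23.
Points: 3, 6, 16, 20, 23 (5 total).

23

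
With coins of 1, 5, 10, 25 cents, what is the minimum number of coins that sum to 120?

6

120 = 4×25 + 2×10
Total coins = 4 + 2 = 6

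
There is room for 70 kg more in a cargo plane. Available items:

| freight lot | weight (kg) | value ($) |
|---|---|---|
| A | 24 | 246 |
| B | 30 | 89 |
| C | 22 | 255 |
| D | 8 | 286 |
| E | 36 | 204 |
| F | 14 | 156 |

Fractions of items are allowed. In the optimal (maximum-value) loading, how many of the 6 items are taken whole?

4

Ratios (sorted): D 35.75, C 11.59, F 11.14, A 10.25, E 5.67, B 2.97
take D (8 @ 286); take C (22 @ 255); take F (14 @ 156); take A (24 @ 246); take 2/36 of E → 11.33. Capacity used 70/70.
4 item(s) taken whole; one partial (take 2/36 of E).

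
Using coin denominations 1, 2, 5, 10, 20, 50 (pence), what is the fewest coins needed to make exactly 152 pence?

4

Use the largest denomination that fits, subtract, and repeat.
152 − 3×50→2 − 1×2→0
Total coins = 3 + 1 = 4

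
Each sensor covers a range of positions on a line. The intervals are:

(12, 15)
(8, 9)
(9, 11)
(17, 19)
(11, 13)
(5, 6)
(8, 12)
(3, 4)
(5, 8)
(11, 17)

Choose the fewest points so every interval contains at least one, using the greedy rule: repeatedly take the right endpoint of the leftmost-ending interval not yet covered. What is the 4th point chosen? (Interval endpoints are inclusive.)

13

Sort by right endpoint; whenever an interval is uncovered, place a point at its right end.
Sorted: [3,4] [5,6] [5,8] [8,9] [9,11] [8,12] [11,13] [12,15] [11,17] [17,19]
{[3,4]} hit by 4; {[5,6],[5,8]} hit by 6; {[8,9],[9,11],[8,12]} hit by 9; {[11,13],[12,15],[11,17]} hit by 13; {[17,19]} hit by 19.
Points: 4, 6, 9, 13, 19 (5 total).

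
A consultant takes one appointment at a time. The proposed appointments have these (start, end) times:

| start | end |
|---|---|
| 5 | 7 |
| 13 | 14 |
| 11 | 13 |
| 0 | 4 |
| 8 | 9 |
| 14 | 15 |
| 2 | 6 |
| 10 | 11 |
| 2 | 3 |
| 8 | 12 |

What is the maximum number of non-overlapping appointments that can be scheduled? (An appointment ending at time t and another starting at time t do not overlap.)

7

By end time: (2,3), (0,4), (2,6), (5,7), (8,9), (10,11), (8,12), (11,13), (13,14), (14,15).
Pick (2,3); next start ≥ 3 → (5,7); next start ≥ 7 → (8,9); next start ≥ 9 → (10,11); next start ≥ 11 → (11,13); next start ≥ 13 → (13,14); next start ≥ 14 → (14,15).
Selected 7 appointments.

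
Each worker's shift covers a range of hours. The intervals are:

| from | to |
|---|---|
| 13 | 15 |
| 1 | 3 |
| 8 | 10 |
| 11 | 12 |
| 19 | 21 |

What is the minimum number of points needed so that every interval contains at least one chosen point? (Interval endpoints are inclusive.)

Sort by right endpoint; whenever an interval is uncovered, place a point at its right end.
By right end: [1,3]  [8,10]  [11,12]  [13,15]  [19,21]
[1,3] uncovered → point at 3; [8,10] uncovered → point at 10; [11,12] uncovered → point at 12; [13,15] uncovered → point at 15; [19,21] uncovered → point at 21.
Points: 3, 10, 12, 15, 21 (5 total).

5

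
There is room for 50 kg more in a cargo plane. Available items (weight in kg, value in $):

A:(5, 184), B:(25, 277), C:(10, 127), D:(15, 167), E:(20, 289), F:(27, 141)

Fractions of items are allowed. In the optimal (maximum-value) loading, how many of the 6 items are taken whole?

4

Greedy by value/weight ratio, highest first.
Ratios (sorted): A 36.80, E 14.45, C 12.70, D 11.13, B 11.08, F 5.22
take A (5 @ 184); take E (20 @ 289); take C (10 @ 127); take D (15 @ 167). Capacity used 50/50.
4 item(s) taken whole.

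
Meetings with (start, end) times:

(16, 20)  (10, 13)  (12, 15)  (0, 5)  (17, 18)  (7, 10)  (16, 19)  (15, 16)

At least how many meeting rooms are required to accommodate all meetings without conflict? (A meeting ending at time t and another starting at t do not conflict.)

3

The answer is the maximum number of intervals overlapping at any instant.
starts: [0, 7, 10, 12, 15, 16, 16, 17]
ends:   [5, 10, 13, 15, 16, 18, 19, 20]
s0→1 e5→0 s7→1 e10→0 s10→1 s12→2 e13→1 e15→0 s15→1 e16→0 s16→1 s16→2 s17→3  — peak 3.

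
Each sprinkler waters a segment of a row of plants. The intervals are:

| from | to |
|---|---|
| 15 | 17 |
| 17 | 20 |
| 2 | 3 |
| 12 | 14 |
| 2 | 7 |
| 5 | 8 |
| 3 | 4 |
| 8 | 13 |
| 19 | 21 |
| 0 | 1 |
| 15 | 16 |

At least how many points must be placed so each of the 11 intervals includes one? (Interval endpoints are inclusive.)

6

Sort by right endpoint; whenever an interval is uncovered, place a point at its right end.
By right end: [0,1]  [2,3]  [3,4]  [2,7]  [5,8]  [8,13]  [12,14]  [15,16]  [15,17]  [17,20]  [19,21]
[0,1] uncovered → point at 1; [2,3] uncovered → point at 3; [5,8] uncovered → point at 8; [12,14] uncovered → point at 14; [15,16] uncovered → point at 16; [17,20] uncovered → point at 20.
Points: 1, 3, 8, 14, 16, 20 (6 total).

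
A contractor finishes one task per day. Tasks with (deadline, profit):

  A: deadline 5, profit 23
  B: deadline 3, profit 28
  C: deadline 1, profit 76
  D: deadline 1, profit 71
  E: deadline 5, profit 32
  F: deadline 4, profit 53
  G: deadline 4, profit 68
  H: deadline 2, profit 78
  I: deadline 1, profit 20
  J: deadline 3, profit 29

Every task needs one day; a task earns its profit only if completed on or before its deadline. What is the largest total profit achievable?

Sort by profit descending; place each in the latest free slot ≤ its deadline.
By profit: H(d2,78), C(d1,76), D(d1,71), G(d4,68), F(d4,53), E(d5,32), J(d3,29), B(d3,28), A(d5,23), I(d1,20)
H→slot 2; C→slot 1; D skipped; G→slot 4; F→slot 3; E→slot 5; J skipped; B skipped; A skipped; I skipped.
Profit = 76 + 78 + 53 + 68 + 32 = 307

307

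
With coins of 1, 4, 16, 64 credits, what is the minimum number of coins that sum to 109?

Use the largest denomination that fits, subtract, and repeat.
109 − 1×64→45 − 2×16→13 − 3×4→1 − 1×1→0
Total coins = 1 + 2 + 3 + 1 = 7

7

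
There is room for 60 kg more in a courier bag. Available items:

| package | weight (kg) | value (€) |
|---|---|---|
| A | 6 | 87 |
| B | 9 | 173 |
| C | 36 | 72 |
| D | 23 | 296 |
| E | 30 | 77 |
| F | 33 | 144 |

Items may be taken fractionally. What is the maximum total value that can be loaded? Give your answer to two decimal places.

Order: B (173/9=19.22) > A (87/6=14.50) > D (296/23=12.87) > F (144/33=4.36) > E (77/30=2.57) > C (72/36=2.00)
Fill: take B (9 @ 173) → take A (6 @ 87) → take D (23 @ 296) → take 22/33 of F → 96.00; 60/60 used.
Total value = 652.00

652.00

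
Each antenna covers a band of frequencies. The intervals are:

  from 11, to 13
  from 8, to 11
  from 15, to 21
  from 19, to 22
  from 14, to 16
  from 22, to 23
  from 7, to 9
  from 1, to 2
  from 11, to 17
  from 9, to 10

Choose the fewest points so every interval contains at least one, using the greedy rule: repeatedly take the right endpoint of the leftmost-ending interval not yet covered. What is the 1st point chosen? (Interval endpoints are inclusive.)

2

Sort by right endpoint; whenever an interval is uncovered, place a point at its right end.
By right end: [1,2]  [7,9]  [9,10]  [8,11]  [11,13]  [14,16]  [11,17]  [15,21]  [19,22]  [22,23]
[1,2] uncovered → point at 2; [7,9] uncovered → point at 9; [11,13] uncovered → point at 13; [14,16] uncovered → point at 16; [19,22] uncovered → point at 22.
Points: 2, 9, 13, 16, 22 (5 total).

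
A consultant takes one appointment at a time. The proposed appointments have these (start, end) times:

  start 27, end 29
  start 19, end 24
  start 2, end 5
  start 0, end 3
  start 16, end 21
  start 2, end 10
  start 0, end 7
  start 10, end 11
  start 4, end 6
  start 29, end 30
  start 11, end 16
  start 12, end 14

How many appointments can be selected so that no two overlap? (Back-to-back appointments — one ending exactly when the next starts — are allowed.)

By end time: (0,3), (2,5), (4,6), (0,7), (2,10), (10,11), (12,14), (11,16), (16,21), (19,24), (27,29), (29,30).
Pick (0,3); next start ≥ 3 → (4,6); next start ≥ 6 → (10,11); next start ≥ 11 → (12,14); next start ≥ 14 → (16,21); next start ≥ 21 → (27,29); next start ≥ 29 → (29,30).
Selected 7 appointments.

7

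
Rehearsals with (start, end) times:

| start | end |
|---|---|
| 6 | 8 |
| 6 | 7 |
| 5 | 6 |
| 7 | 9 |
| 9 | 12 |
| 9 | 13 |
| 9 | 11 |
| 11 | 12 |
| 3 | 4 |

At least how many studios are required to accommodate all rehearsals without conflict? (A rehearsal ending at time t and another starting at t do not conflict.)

The answer is the maximum number of intervals overlapping at any instant.
starts: [3, 5, 6, 6, 7, 9, 9, 9, 11]
ends:   [4, 6, 7, 8, 9, 11, 12, 12, 13]
s3→1 e4→0 s5→1 e6→0 s6→1 s6→2 e7→1 s7→2 e8→1 e9→0 s9→1 s9→2 s9→3  — peak 3.

3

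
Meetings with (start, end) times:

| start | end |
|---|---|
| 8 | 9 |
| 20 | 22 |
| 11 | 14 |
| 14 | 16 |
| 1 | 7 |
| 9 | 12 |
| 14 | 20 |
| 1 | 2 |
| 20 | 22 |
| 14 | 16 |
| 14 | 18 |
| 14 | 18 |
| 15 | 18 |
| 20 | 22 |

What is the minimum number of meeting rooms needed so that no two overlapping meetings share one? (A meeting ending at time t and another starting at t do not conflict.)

starts: [1, 1, 8, 9, 11, 14, 14, 14, 14, 14, 15, 20, 20, 20]
ends:   [2, 7, 9, 12, 14, 16, 16, 18, 18, 18, 20, 22, 22, 22]
s1→1 s1→2 e2→1 e7→0 s8→1 e9→0 s9→1 s11→2 e12→1 e14→0 s14→1 s14→2 s14→3 s14→4 s14→5 s15→6  — peak 6.

6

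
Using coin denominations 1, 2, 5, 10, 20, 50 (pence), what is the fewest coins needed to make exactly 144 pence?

6

144 − 2×50→44 − 2×20→4 − 2×2→0
Total coins = 2 + 2 + 2 = 6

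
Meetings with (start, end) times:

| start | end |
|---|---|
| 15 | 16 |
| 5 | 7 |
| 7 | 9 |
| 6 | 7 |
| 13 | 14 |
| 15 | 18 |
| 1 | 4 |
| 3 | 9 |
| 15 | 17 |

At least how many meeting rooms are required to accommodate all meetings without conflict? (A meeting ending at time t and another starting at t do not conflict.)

Count concurrent intervals with a sweep; the peak is the room count.
starts: [1, 3, 5, 6, 7, 13, 15, 15, 15]
ends:   [4, 7, 7, 9, 9, 14, 16, 17, 18]
s1→1 s3→2 e4→1 s5→2 s6→3  — peak 3.

3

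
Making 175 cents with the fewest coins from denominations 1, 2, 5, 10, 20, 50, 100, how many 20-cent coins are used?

Greedy: take as many of the largest coin as possible, then repeat with the remainder.
175 − 1×100→75 − 1×50→25 − 1×20→5 − 1×5→0
Count of 20: 1

1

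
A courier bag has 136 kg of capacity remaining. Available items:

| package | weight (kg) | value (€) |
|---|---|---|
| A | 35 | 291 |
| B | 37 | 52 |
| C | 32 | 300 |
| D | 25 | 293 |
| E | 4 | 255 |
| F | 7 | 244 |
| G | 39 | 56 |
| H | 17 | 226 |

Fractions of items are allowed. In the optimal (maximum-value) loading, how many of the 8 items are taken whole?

6

Sort by value per unit weight and fill in that order.
Ratios (sorted): E 63.75, F 34.86, H 13.29, D 11.72, C 9.38, A 8.31, G 1.44, B 1.41
take E (4 @ 255); take F (7 @ 244); take H (17 @ 226); take D (25 @ 293); take C (32 @ 300); take A (35 @ 291); take 16/39 of G → 22.97. Capacity used 136/136.
6 item(s) taken whole; one partial (take 16/39 of G).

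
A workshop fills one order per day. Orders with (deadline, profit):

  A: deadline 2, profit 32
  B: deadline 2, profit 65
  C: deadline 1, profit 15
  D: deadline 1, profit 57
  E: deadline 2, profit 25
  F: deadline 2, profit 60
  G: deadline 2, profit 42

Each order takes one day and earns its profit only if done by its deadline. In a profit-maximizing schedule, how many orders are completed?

2

By profit: B(d2,65), F(d2,60), D(d1,57), G(d2,42), A(d2,32), E(d2,25), C(d1,15)
B→slot 2; F→slot 1; D skipped; G skipped; A skipped; E skipped; C skipped.
2 of 7 scheduled.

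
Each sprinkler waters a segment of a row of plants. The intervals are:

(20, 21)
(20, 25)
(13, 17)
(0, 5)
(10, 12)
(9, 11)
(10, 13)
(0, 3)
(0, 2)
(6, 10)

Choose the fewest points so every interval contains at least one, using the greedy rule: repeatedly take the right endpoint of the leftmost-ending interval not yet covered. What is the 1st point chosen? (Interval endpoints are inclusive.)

Sort by right endpoint; whenever an interval is uncovered, place a point at its right end.
By right end: [0,2]  [0,3]  [0,5]  [6,10]  [9,11]  [10,12]  [10,13]  [13,17]  [20,21]  [20,25]
[0,2] uncovered → point at 2; [6,10] uncovered → point at 10; [13,17] uncovered → point at 17; [20,21] uncovered → point at 21.
Points: 2, 10, 17, 21 (4 total).

2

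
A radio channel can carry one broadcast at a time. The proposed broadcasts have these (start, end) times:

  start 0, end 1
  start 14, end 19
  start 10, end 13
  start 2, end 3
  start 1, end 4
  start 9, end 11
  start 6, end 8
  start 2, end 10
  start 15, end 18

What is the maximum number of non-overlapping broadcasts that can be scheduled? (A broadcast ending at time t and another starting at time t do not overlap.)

5

By end time: (0,1), (2,3), (1,4), (6,8), (2,10), (9,11), (10,13), (15,18), (14,19).
Pick (0,1); next start ≥ 1 → (2,3); next start ≥ 3 → (6,8); next start ≥ 8 → (9,11); next start ≥ 11 → (15,18).
Selected 5 broadcasts.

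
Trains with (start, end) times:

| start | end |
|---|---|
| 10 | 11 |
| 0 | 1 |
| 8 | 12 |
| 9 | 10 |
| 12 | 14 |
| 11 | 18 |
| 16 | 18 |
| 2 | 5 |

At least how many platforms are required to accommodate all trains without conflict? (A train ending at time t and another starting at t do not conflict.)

2

starts: [0, 2, 8, 9, 10, 11, 12, 16]
ends:   [1, 5, 10, 11, 12, 14, 18, 18]
s0→1 e1→0 s2→1 e5→0 s8→1 s9→2  — peak 2.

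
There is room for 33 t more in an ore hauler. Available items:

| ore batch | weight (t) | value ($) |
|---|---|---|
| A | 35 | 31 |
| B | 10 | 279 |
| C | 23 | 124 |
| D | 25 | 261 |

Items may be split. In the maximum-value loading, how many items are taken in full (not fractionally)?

Greedy by value/weight ratio, highest first.
Ratios (sorted): B 27.90, D 10.44, C 5.39, A 0.89
take B (10 @ 279); take 23/25 of D → 240.12. Capacity used 33/33.
1 item(s) taken whole; one partial (take 23/25 of D).

1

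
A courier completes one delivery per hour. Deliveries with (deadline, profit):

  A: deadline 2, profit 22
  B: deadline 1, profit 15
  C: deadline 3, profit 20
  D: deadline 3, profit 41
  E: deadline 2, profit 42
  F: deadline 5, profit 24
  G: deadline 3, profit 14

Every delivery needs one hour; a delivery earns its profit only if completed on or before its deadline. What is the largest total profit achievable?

129

Take jobs in profit order; each goes to the latest open slot no later than its deadline.
By profit: E(d2,42), D(d3,41), F(d5,24), A(d2,22), C(d3,20), B(d1,15), G(d3,14)
E→slot 2; D→slot 3; F→slot 5; A→slot 1; C skipped; B skipped; G skipped.
Profit = 22 + 42 + 41 + 24 = 129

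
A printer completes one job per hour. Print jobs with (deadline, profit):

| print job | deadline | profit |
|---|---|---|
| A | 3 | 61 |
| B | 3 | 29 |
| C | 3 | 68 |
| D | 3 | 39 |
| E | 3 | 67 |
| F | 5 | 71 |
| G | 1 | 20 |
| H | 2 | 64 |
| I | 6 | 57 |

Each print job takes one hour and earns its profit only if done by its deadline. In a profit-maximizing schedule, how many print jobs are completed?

5

By profit: F(d5,71), C(d3,68), E(d3,67), H(d2,64), A(d3,61), I(d6,57), D(d3,39), B(d3,29), G(d1,20)
F→slot 5; C→slot 3; E→slot 2; H→slot 1; A skipped; I→slot 6; D skipped; B skipped; G skipped.
5 of 9 scheduled.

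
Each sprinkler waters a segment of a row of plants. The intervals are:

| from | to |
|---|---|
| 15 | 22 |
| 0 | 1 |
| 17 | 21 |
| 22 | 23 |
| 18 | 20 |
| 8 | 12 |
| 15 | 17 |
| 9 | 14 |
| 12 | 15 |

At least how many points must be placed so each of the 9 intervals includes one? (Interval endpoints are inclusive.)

Sorted: [0,1] [8,12] [9,14] [12,15] [15,17] [18,20] [17,21] [15,22] [22,23]
{[0,1]} hit by 1; {[8,12],[9,14],[12,15]} hit by 12; {[15,17]} hit by 17; {[18,20],[17,21],[15,22]} hit by 20; {[22,23]} hit by 23.
Points: 1, 12, 17, 20, 23 (5 total).

5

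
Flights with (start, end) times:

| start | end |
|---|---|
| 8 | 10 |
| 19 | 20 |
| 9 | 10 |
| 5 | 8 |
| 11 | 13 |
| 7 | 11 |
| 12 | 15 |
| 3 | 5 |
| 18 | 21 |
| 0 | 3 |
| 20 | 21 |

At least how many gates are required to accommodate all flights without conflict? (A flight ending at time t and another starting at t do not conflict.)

3

Count concurrent intervals with a sweep; the peak is the room count.
starts: [0, 3, 5, 7, 8, 9, 11, 12, 18, 19, 20]
ends:   [3, 5, 8, 10, 10, 11, 13, 15, 20, 21, 21]
s0→1 e3→0 s3→1 e5→0 s5→1 s7→2 e8→1 s8→2 s9→3  — peak 3.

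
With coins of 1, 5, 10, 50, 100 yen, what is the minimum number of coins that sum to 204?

204 − 2×100→4 − 4×1→0
Total coins = 2 + 4 = 6

6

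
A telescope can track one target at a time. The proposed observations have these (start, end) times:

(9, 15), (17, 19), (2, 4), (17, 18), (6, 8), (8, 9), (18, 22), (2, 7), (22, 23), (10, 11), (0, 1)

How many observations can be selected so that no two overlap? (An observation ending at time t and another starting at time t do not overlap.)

8

Sorted by end: (0,1)  (2,4)  (2,7)  (6,8)  (8,9)  (10,11)  (9,15)  (17,18)  (17,19)  (18,22)  (22,23)
take (0,1); take (2,4); take (6,8); take (8,9); take (10,11); take (17,18); take (18,22); take (22,23).
Selected 8 observations.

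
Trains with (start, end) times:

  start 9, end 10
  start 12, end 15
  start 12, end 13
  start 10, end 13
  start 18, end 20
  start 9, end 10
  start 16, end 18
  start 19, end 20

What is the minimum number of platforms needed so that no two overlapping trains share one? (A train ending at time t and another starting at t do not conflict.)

3

Events (time:±→running): 9:+→1 9:+→2 10:-→1 10:-→0 10:+→1 12:+→2 12:+→3 … peak 3.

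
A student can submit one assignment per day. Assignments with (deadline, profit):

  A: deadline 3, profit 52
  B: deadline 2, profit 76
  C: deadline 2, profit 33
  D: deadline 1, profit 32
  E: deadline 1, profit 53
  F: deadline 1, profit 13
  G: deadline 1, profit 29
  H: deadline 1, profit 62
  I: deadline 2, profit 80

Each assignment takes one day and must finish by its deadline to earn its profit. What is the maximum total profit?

208

By profit: I(d2,80), B(d2,76), H(d1,62), E(d1,53), A(d3,52), C(d2,33), D(d1,32), G(d1,29), F(d1,13)
I→slot 2; B→slot 1; H skipped; E skipped; A→slot 3; C skipped; D skipped; G skipped; F skipped.
Profit = 76 + 80 + 52 = 208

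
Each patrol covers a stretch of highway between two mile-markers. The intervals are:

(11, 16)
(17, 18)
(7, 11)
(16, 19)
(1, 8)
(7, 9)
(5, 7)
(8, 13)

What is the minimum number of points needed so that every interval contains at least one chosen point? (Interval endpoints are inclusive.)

3

Process intervals by earliest right end; each time one isn't hit yet, stab at its right endpoint.
By right end: [5,7]  [1,8]  [7,9]  [7,11]  [8,13]  [11,16]  [17,18]  [16,19]
[5,7] uncovered → point at 7; [8,13] uncovered → point at 13; [17,18] uncovered → point at 18.
Points: 7, 13, 18 (3 total).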